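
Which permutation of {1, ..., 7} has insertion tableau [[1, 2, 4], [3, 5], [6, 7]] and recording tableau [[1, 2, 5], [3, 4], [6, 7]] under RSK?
Reverse the RSK construction: for i from n down to 1, find the cell of Q containing i, remove the entry at that cell from P, and reverse-bump it up through P; the value ejected from row 1 is w(i).

Step i=7: Q has 7 at row 3, column 2; remove 7 from row 3 of P and reverse-bump: 7 enters row 2 and ejects 5; 5 enters row 1 and ejects 4. So w(7) = 4. P is now [[1, 2, 5], [3, 7], [6]].
Step i=6: Q has 6 at row 3, column 1; remove 6 from row 3 of P and reverse-bump: 6 enters row 2 and ejects 3; 3 enters row 1 and ejects 2. So w(6) = 2. P is now [[1, 3, 5], [6, 7]].
Step i=5: Q has 5 at row 1, column 3; remove that cell from P, ejecting 5. So w(5) = 5. P is now [[1, 3], [6, 7]].
Step i=4: Q has 4 at row 2, column 2; remove 7 from row 2 of P and reverse-bump: 7 enters row 1 and ejects 3. So w(4) = 3. P is now [[1, 7], [6]].
Step i=3: Q has 3 at row 2, column 1; remove 6 from row 2 of P and reverse-bump: 6 enters row 1 and ejects 1. So w(3) = 1. P is now [[6, 7]].
Step i=2: Q has 2 at row 1, column 2; remove that cell from P, ejecting 7. So w(2) = 7. P is now [[6]].
Step i=1: Q has 1 at row 1, column 1; remove that cell from P, ejecting 6. So w(1) = 6. P is now [].

So w = 6 7 1 3 5 2 4.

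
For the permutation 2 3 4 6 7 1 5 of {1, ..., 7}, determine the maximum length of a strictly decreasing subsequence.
2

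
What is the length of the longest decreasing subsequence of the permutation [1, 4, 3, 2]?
3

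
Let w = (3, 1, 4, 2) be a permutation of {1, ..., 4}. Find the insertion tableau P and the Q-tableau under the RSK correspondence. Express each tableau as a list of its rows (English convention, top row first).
P = [[1, 2], [3, 4]], Q = [[1, 3], [2, 4]]

Insert each entry of the permutation into P by Schensted row insertion, recording in Q the position of each new cell.

Insert 3: appended to row 1. P = [[3]], Q = [[1]].
Insert 1: 1 bumps 3 from row 1; 3 starts row 2. P = [[1], [3]], Q = [[1], [2]].
Insert 4: appended to row 1. P = [[1, 4], [3]], Q = [[1, 3], [2]].
Insert 2: 2 bumps 4 from row 1; 4 appends to row 2. P = [[1, 2], [3, 4]], Q = [[1, 3], [2, 4]].

So P = [[1, 2], [3, 4]], Q = [[1, 3], [2, 4]].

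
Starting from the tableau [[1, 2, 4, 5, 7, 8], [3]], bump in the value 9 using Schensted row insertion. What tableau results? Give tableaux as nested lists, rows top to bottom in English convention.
9 is larger than every entry of row 1, so it is appended to row 1. The new tableau is [[1, 2, 4, 5, 7, 8, 9], [3]].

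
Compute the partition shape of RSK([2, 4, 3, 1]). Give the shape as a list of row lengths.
Row-insert each entry into an empty tableau.

After inserting 2: P = [[2]].
After inserting 4: P = [[2, 4]].
After inserting 3: P = [[2, 3], [4]].
After inserting 1: P = [[1, 3], [2], [4]].

The final insertion tableau P = [[1, 3], [2], [4]] has shape [2, 1, 1].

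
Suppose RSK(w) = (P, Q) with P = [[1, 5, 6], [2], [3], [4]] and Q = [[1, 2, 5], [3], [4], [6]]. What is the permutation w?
4 5 3 2 6 1

Reverse RSK: for i = n, n-1, ..., 1, locate i in Q, remove the corresponding corner cell from P, and reverse-bump its entry up through P; the value ejected from row 1 is w(i).

So w = 4 5 3 2 6 1.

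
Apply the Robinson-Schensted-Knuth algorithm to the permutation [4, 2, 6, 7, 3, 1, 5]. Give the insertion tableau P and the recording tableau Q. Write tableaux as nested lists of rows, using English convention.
Insert each entry of the permutation into P by Schensted row insertion, recording in Q the position of each new cell.

After inserting 4: P = [[4]].
After inserting 2: P = [[2], [4]].
After inserting 6: P = [[2, 6], [4]].
After inserting 7: P = [[2, 6, 7], [4]].
After inserting 3: P = [[2, 3, 7], [4, 6]].
After inserting 1: P = [[1, 3, 7], [2, 6], [4]].
After inserting 5: P = [[1, 3, 5], [2, 6, 7], [4]].

So P = [[1, 3, 5], [2, 6, 7], [4]], Q = [[1, 3, 4], [2, 5, 7], [6]].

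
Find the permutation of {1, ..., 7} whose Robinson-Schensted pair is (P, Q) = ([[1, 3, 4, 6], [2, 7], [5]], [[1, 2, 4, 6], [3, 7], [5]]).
Reverse the RSK construction: for i from n down to 1, find the cell of Q containing i, remove the entry at that cell from P, and reverse-bump it up through P; the value ejected from row 1 is w(i).

Step i=7: Q has 7 at row 2, column 2; remove 7 from row 2 of P and reverse-bump: 7 enters row 1 and ejects 6. So w(7) = 6. P is now [[1, 3, 4, 7], [2], [5]].
Step i=6: Q has 6 at row 1, column 4; remove that cell from P, ejecting 7. So w(6) = 7. P is now [[1, 3, 4], [2], [5]].
Step i=5: Q has 5 at row 3, column 1; remove 5 from row 3 of P and reverse-bump: 5 enters row 2 and ejects 2; 2 enters row 1 and ejects 1. So w(5) = 1. P is now [[2, 3, 4], [5]].
Step i=4: Q has 4 at row 1, column 3; remove that cell from P, ejecting 4. So w(4) = 4. P is now [[2, 3], [5]].
Step i=3: Q has 3 at row 2, column 1; remove 5 from row 2 of P and reverse-bump: 5 enters row 1 and ejects 3. So w(3) = 3. P is now [[2, 5]].
Step i=2: Q has 2 at row 1, column 2; remove that cell from P, ejecting 5. So w(2) = 5. P is now [[2]].
Step i=1: Q has 1 at row 1, column 1; remove that cell from P, ejecting 2. So w(1) = 2. P is now [].

So w = 2 5 3 4 1 7 6.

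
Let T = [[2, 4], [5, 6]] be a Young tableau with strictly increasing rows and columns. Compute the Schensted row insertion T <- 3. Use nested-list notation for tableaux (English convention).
In row 1, 3 replaces 4 (the leftmost entry greater than 3); 4 is bumped to row 2. In row 2, 4 replaces 5 (the leftmost entry greater than 4); 5 is bumped to row 3. 5 starts a new row 3. The new tableau is [[2, 3], [4, 6], [5]].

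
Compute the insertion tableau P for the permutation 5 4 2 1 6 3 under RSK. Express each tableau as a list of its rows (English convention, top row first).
After inserting 5: P = [[5]].
After inserting 4: P = [[4], [5]].
After inserting 2: P = [[2], [4], [5]].
After inserting 1: P = [[1], [2], [4], [5]].
After inserting 6: P = [[1, 6], [2], [4], [5]].
After inserting 3: P = [[1, 3], [2, 6], [4], [5]].

So P = [[1, 3], [2, 6], [4], [5]].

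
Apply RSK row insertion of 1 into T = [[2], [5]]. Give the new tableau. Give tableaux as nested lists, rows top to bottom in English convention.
In row 1, 1 replaces 2 (the leftmost entry greater than 1); 2 is bumped to row 2. In row 2, 2 replaces 5 (the leftmost entry greater than 2); 5 is bumped to row 3. 5 starts a new row 3. The new tableau is [[1], [2], [5]].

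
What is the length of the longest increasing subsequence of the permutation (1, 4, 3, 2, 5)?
3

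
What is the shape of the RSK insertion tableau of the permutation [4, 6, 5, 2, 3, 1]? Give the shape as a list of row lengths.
[2, 2, 1, 1]

Row-insert each entry into an empty tableau.

After inserting 4: P = [[4]].
After inserting 6: P = [[4, 6]].
After inserting 5: P = [[4, 5], [6]].
After inserting 2: P = [[2, 5], [4], [6]].
After inserting 3: P = [[2, 3], [4, 5], [6]].
After inserting 1: P = [[1, 3], [2, 5], [4], [6]].

The final insertion tableau P = [[1, 3], [2, 5], [4], [6]] has shape [2, 2, 1, 1].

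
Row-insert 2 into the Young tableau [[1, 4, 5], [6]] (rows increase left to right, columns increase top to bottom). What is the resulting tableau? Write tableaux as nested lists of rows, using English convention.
[[1, 2, 5], [4], [6]]

In row 1, 2 replaces 4 (the leftmost entry greater than 2); 4 is bumped to row 2. In row 2, 4 replaces 6 (the leftmost entry greater than 4); 6 is bumped to row 3. 6 starts a new row 3. The new tableau is [[1, 2, 5], [4], [6]].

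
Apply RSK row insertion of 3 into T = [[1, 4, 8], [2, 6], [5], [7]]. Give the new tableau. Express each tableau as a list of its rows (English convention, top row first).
[[1, 3, 8], [2, 4], [5, 6], [7]]

In row 1, 3 replaces 4 (the leftmost entry greater than 3); 4 is bumped to row 2. In row 2, 4 replaces 6 (the leftmost entry greater than 4); 6 is bumped to row 3. 6 is appended to row 3. The new tableau is [[1, 3, 8], [2, 4], [5, 6], [7]].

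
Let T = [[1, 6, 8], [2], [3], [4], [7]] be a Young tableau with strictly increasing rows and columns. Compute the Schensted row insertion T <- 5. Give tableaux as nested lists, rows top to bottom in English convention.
[[1, 5, 8], [2, 6], [3], [4], [7]]

In row 1, 5 replaces 6 (the leftmost entry greater than 5); 6 is bumped to row 2. 6 is appended to row 2. The new tableau is [[1, 5, 8], [2, 6], [3], [4], [7]].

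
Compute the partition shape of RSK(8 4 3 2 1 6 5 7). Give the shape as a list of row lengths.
Row-insert each entry into an empty tableau.

After inserting 8: P = [[8]].
After inserting 4: P = [[4], [8]].
After inserting 3: P = [[3], [4], [8]].
After inserting 2: P = [[2], [3], [4], [8]].
After inserting 1: P = [[1], [2], [3], [4], [8]].
After inserting 6: P = [[1, 6], [2], [3], [4], [8]].
After inserting 5: P = [[1, 5], [2, 6], [3], [4], [8]].
After inserting 7: P = [[1, 5, 7], [2, 6], [3], [4], [8]].

The final insertion tableau P = [[1, 5, 7], [2, 6], [3], [4], [8]] has shape [3, 2, 1, 1, 1].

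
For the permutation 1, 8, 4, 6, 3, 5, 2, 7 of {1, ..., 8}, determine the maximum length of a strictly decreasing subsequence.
4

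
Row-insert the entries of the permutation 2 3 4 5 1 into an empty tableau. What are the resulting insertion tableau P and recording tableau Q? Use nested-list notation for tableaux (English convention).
Insert each entry of the permutation into P by Schensted row insertion, recording in Q the position of each new cell.

After inserting 2: P = [[2]].
After inserting 3: P = [[2, 3]].
After inserting 4: P = [[2, 3, 4]].
After inserting 5: P = [[2, 3, 4, 5]].
After inserting 1: P = [[1, 3, 4, 5], [2]].

So P = [[1, 3, 4, 5], [2]], Q = [[1, 2, 3, 4], [5]].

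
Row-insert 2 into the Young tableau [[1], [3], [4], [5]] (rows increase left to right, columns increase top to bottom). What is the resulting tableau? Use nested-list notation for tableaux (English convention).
[[1, 2], [3], [4], [5]]

2 is larger than every entry of row 1, so it is appended to row 1. The new tableau is [[1, 2], [3], [4], [5]].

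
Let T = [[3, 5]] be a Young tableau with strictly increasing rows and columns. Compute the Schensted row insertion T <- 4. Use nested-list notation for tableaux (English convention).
In row 1, 4 replaces 5 (the leftmost entry greater than 4); 5 is bumped to row 2. 5 starts a new row 2. The new tableau is [[3, 4], [5]].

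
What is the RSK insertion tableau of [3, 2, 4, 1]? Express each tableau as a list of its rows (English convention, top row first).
P = [[1, 4], [2], [3]]

Insert 3: appended to row 1. P = [[3]].
Insert 2: 2 bumps 3 from row 1; 3 starts row 2. P = [[2], [3]].
Insert 4: appended to row 1. P = [[2, 4], [3]].
Insert 1: 1 bumps 2 from row 1; 2 bumps 3 from row 2; 3 starts row 3. P = [[1, 4], [2], [3]].

So P = [[1, 4], [2], [3]].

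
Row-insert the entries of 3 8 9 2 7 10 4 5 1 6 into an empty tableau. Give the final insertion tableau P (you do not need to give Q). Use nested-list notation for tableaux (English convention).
P = [[1, 4, 5, 6], [2, 7, 9, 10], [3], [8]]

Insert 3: appended to row 1. P = [[3]].
Insert 8: appended to row 1. P = [[3, 8]].
Insert 9: appended to row 1. P = [[3, 8, 9]].
Insert 2: 2 bumps 3 from row 1; 3 starts row 2. P = [[2, 8, 9], [3]].
Insert 7: 7 bumps 8 from row 1; 8 appends to row 2. P = [[2, 7, 9], [3, 8]].
Insert 10: appended to row 1. P = [[2, 7, 9, 10], [3, 8]].
Insert 4: 4 bumps 7 from row 1; 7 bumps 8 from row 2; 8 starts row 3. P = [[2, 4, 9, 10], [3, 7], [8]].
Insert 5: 5 bumps 9 from row 1; 9 appends to row 2. P = [[2, 4, 5, 10], [3, 7, 9], [8]].
Insert 1: 1 bumps 2 from row 1; 2 bumps 3 from row 2; 3 bumps 8 from row 3; 8 starts row 4. P = [[1, 4, 5, 10], [2, 7, 9], [3], [8]].
Insert 6: 6 bumps 10 from row 1; 10 appends to row 2. P = [[1, 4, 5, 6], [2, 7, 9, 10], [3], [8]].

So P = [[1, 4, 5, 6], [2, 7, 9, 10], [3], [8]].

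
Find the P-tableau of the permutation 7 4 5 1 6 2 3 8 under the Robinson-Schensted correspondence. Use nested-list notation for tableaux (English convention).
Insert 7: appended to row 1. P = [[7]].
Insert 4: 4 bumps 7 from row 1; 7 starts row 2. P = [[4], [7]].
Insert 5: appended to row 1. P = [[4, 5], [7]].
Insert 1: 1 bumps 4 from row 1; 4 bumps 7 from row 2; 7 starts row 3. P = [[1, 5], [4], [7]].
Insert 6: appended to row 1. P = [[1, 5, 6], [4], [7]].
Insert 2: 2 bumps 5 from row 1; 5 appends to row 2. P = [[1, 2, 6], [4, 5], [7]].
Insert 3: 3 bumps 6 from row 1; 6 appends to row 2. P = [[1, 2, 3], [4, 5, 6], [7]].
Insert 8: appended to row 1. P = [[1, 2, 3, 8], [4, 5, 6], [7]].

So P = [[1, 2, 3, 8], [4, 5, 6], [7]].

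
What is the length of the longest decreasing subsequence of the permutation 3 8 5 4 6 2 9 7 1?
5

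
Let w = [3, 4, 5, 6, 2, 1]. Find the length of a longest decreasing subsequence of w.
3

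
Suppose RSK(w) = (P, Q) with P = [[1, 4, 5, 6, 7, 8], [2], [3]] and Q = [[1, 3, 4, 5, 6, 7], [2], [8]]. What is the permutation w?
3 2 4 5 6 7 8 1

Reverse the RSK construction: for i from n down to 1, find the cell of Q containing i, remove the entry at that cell from P, and reverse-bump it up through P; the value ejected from row 1 is w(i).

Step i=8: Q has 8 at row 3, column 1; remove 3 from row 3 of P and reverse-bump: 3 enters row 2 and ejects 2; 2 enters row 1 and ejects 1. So w(8) = 1. P is now [[2, 4, 5, 6, 7, 8], [3]].
Step i=7: Q has 7 at row 1, column 6; remove that cell from P, ejecting 8. So w(7) = 8. P is now [[2, 4, 5, 6, 7], [3]].
Step i=6: Q has 6 at row 1, column 5; remove that cell from P, ejecting 7. So w(6) = 7. P is now [[2, 4, 5, 6], [3]].
Step i=5: Q has 5 at row 1, column 4; remove that cell from P, ejecting 6. So w(5) = 6. P is now [[2, 4, 5], [3]].
Step i=4: Q has 4 at row 1, column 3; remove that cell from P, ejecting 5. So w(4) = 5. P is now [[2, 4], [3]].
Step i=3: Q has 3 at row 1, column 2; remove that cell from P, ejecting 4. So w(3) = 4. P is now [[2], [3]].
Step i=2: Q has 2 at row 2, column 1; remove 3 from row 2 of P and reverse-bump: 3 enters row 1 and ejects 2. So w(2) = 2. P is now [[3]].
Step i=1: Q has 1 at row 1, column 1; remove that cell from P, ejecting 3. So w(1) = 3. P is now [].

So w = 3 2 4 5 6 7 8 1.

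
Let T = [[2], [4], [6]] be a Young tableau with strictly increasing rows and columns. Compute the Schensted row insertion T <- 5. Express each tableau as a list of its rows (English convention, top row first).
5 is larger than every entry of row 1, so it is appended to row 1. The new tableau is [[2, 5], [4], [6]].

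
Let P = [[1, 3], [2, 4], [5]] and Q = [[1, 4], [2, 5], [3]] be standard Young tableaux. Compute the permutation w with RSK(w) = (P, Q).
5 2 1 4 3

Reverse the RSK construction: for i from n down to 1, find the cell of Q containing i, remove the entry at that cell from P, and reverse-bump it up through P; the value ejected from row 1 is w(i).

Step i=5: Q has 5 at row 2, column 2; remove 4 from row 2 of P and reverse-bump: 4 enters row 1 and ejects 3. So w(5) = 3. P is now [[1, 4], [2], [5]].
Step i=4: Q has 4 at row 1, column 2; remove that cell from P, ejecting 4. So w(4) = 4. P is now [[1], [2], [5]].
Step i=3: Q has 3 at row 3, column 1; remove 5 from row 3 of P and reverse-bump: 5 enters row 2 and ejects 2; 2 enters row 1 and ejects 1. So w(3) = 1. P is now [[2], [5]].
Step i=2: Q has 2 at row 2, column 1; remove 5 from row 2 of P and reverse-bump: 5 enters row 1 and ejects 2. So w(2) = 2. P is now [[5]].
Step i=1: Q has 1 at row 1, column 1; remove that cell from P, ejecting 5. So w(1) = 5. P is now [].

So w = 5 2 1 4 3.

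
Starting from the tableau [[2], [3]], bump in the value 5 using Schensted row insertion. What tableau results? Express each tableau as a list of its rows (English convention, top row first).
[[2, 5], [3]]

5 is larger than every entry of row 1, so it is appended to row 1. The new tableau is [[2, 5], [3]].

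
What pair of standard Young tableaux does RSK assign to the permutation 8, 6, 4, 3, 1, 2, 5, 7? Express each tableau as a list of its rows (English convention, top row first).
P = [[1, 2, 5, 7], [3], [4], [6], [8]], Q = [[1, 6, 7, 8], [2], [3], [4], [5]]

Insert each entry of the permutation into P by Schensted row insertion, recording in Q the position of each new cell.

Insert 8: appended to row 1. P = [[8]].
Insert 6: 6 bumps 8 from row 1; 8 starts row 2. P = [[6], [8]].
Insert 4: 4 bumps 6 from row 1; 6 bumps 8 from row 2; 8 starts row 3. P = [[4], [6], [8]].
Insert 3: 3 bumps 4 from row 1; 4 bumps 6 from row 2; 6 bumps 8 from row 3; 8 starts row 4. P = [[3], [4], [6], [8]].
Insert 1: 1 bumps 3 from row 1; 3 bumps 4 from row 2; 4 bumps 6 from row 3; 6 bumps 8 from row 4; 8 starts row 5. P = [[1], [3], [4], [6], [8]].
Insert 2: appended to row 1. P = [[1, 2], [3], [4], [6], [8]].
Insert 5: appended to row 1. P = [[1, 2, 5], [3], [4], [6], [8]].
Insert 7: appended to row 1. P = [[1, 2, 5, 7], [3], [4], [6], [8]].

So P = [[1, 2, 5, 7], [3], [4], [6], [8]], Q = [[1, 6, 7, 8], [2], [3], [4], [5]].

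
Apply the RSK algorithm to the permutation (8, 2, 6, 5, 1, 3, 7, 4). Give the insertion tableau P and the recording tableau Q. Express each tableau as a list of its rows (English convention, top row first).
P = [[1, 3, 4], [2, 5, 7], [6], [8]], Q = [[1, 3, 7], [2, 6, 8], [4], [5]]

Insert each entry of the permutation into P by Schensted row insertion, recording in Q the position of each new cell.

Insert 8: appended to row 1. P = [[8]].
Insert 2: 2 bumps 8 from row 1; 8 starts row 2. P = [[2], [8]].
Insert 6: appended to row 1. P = [[2, 6], [8]].
Insert 5: 5 bumps 6 from row 1; 6 bumps 8 from row 2; 8 starts row 3. P = [[2, 5], [6], [8]].
Insert 1: 1 bumps 2 from row 1; 2 bumps 6 from row 2; 6 bumps 8 from row 3; 8 starts row 4. P = [[1, 5], [2], [6], [8]].
Insert 3: 3 bumps 5 from row 1; 5 appends to row 2. P = [[1, 3], [2, 5], [6], [8]].
Insert 7: appended to row 1. P = [[1, 3, 7], [2, 5], [6], [8]].
Insert 4: 4 bumps 7 from row 1; 7 appends to row 2. P = [[1, 3, 4], [2, 5, 7], [6], [8]].

So P = [[1, 3, 4], [2, 5, 7], [6], [8]], Q = [[1, 3, 7], [2, 6, 8], [4], [5]].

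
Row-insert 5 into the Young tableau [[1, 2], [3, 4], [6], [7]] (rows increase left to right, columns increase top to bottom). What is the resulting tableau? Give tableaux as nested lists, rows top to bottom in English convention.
5 is larger than every entry of row 1, so it is appended to row 1. The new tableau is [[1, 2, 5], [3, 4], [6], [7]].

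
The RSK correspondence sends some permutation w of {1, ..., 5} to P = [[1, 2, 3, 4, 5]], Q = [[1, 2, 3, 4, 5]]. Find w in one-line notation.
1 2 3 4 5

Reverse the RSK construction: for i from n down to 1, find the cell of Q containing i, remove the entry at that cell from P, and reverse-bump it up through P; the value ejected from row 1 is w(i).

Step i=5: Q has 5 at row 1, column 5; remove that cell from P, ejecting 5. So w(5) = 5. P is now [[1, 2, 3, 4]].
Step i=4: Q has 4 at row 1, column 4; remove that cell from P, ejecting 4. So w(4) = 4. P is now [[1, 2, 3]].
Step i=3: Q has 3 at row 1, column 3; remove that cell from P, ejecting 3. So w(3) = 3. P is now [[1, 2]].
Step i=2: Q has 2 at row 1, column 2; remove that cell from P, ejecting 2. So w(2) = 2. P is now [[1]].
Step i=1: Q has 1 at row 1, column 1; remove that cell from P, ejecting 1. So w(1) = 1. P is now [].

So w = 1 2 3 4 5.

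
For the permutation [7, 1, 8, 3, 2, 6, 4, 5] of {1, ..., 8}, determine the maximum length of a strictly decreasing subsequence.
3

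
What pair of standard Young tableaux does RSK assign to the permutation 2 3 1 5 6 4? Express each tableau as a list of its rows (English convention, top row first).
P = [[1, 3, 4, 6], [2, 5]], Q = [[1, 2, 4, 5], [3, 6]]

Insert each entry of the permutation into P by Schensted row insertion, recording in Q the position of each new cell.

Insert 2: appended to row 1. P = [[2]].
Insert 3: appended to row 1. P = [[2, 3]].
Insert 1: 1 bumps 2 from row 1; 2 starts row 2. P = [[1, 3], [2]].
Insert 5: appended to row 1. P = [[1, 3, 5], [2]].
Insert 6: appended to row 1. P = [[1, 3, 5, 6], [2]].
Insert 4: 4 bumps 5 from row 1; 5 appends to row 2. P = [[1, 3, 4, 6], [2, 5]].

So P = [[1, 3, 4, 6], [2, 5]], Q = [[1, 2, 4, 5], [3, 6]].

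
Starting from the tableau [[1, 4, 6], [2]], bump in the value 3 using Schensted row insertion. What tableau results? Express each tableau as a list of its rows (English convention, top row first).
In row 1, 3 replaces 4 (the leftmost entry greater than 3); 4 is bumped to row 2. 4 is appended to row 2. The new tableau is [[1, 3, 6], [2, 4]].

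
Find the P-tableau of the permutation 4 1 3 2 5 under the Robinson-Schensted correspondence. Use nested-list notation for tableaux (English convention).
Insert 4: appended to row 1. P = [[4]].
Insert 1: 1 bumps 4 from row 1; 4 starts row 2. P = [[1], [4]].
Insert 3: appended to row 1. P = [[1, 3], [4]].
Insert 2: 2 bumps 3 from row 1; 3 bumps 4 from row 2; 4 starts row 3. P = [[1, 2], [3], [4]].
Insert 5: appended to row 1. P = [[1, 2, 5], [3], [4]].

So P = [[1, 2, 5], [3], [4]].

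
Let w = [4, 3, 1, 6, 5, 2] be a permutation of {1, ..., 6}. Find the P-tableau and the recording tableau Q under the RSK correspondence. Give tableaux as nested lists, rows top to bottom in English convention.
Insert each entry of the permutation into P by Schensted row insertion, recording in Q the position of each new cell.

Insert 4: appended to row 1. P = [[4]].
Insert 3: 3 bumps 4 from row 1; 4 starts row 2. P = [[3], [4]].
Insert 1: 1 bumps 3 from row 1; 3 bumps 4 from row 2; 4 starts row 3. P = [[1], [3], [4]].
Insert 6: appended to row 1. P = [[1, 6], [3], [4]].
Insert 5: 5 bumps 6 from row 1; 6 appends to row 2. P = [[1, 5], [3, 6], [4]].
Insert 2: 2 bumps 5 from row 1; 5 bumps 6 from row 2; 6 appends to row 3. P = [[1, 2], [3, 5], [4, 6]].

So P = [[1, 2], [3, 5], [4, 6]], Q = [[1, 4], [2, 5], [3, 6]].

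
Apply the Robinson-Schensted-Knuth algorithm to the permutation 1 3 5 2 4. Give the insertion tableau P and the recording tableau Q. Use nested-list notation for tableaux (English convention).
Insert each entry of the permutation into P by Schensted row insertion, recording in Q the position of each new cell.

Insert 1: appended to row 1. P = [[1]], Q = [[1]].
Insert 3: appended to row 1. P = [[1, 3]], Q = [[1, 2]].
Insert 5: appended to row 1. P = [[1, 3, 5]], Q = [[1, 2, 3]].
Insert 2: 2 bumps 3 from row 1; 3 starts row 2. P = [[1, 2, 5], [3]], Q = [[1, 2, 3], [4]].
Insert 4: 4 bumps 5 from row 1; 5 appends to row 2. P = [[1, 2, 4], [3, 5]], Q = [[1, 2, 3], [4, 5]].

So P = [[1, 2, 4], [3, 5]], Q = [[1, 2, 3], [4, 5]].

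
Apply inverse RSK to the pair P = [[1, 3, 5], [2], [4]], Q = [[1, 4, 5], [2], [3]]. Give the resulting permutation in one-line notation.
4 2 1 3 5

Reverse RSK: for i = n, n-1, ..., 1, locate i in Q, remove the corresponding corner cell from P, and reverse-bump its entry up through P; the value ejected from row 1 is w(i).

So w = 4 2 1 3 5.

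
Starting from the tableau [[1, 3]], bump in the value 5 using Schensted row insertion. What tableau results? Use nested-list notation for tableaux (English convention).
5 is larger than every entry of row 1, so it is appended to row 1. The new tableau is [[1, 3, 5]].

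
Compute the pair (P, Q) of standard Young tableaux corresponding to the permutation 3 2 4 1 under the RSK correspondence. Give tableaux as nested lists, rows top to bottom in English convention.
P = [[1, 4], [2], [3]], Q = [[1, 3], [2], [4]]

Insert each entry of the permutation into P by Schensted row insertion, recording in Q the position of each new cell.

Insert 3: appended to row 1. P = [[3]], Q = [[1]].
Insert 2: 2 bumps 3 from row 1; 3 starts row 2. P = [[2], [3]], Q = [[1], [2]].
Insert 4: appended to row 1. P = [[2, 4], [3]], Q = [[1, 3], [2]].
Insert 1: 1 bumps 2 from row 1; 2 bumps 3 from row 2; 3 starts row 3. P = [[1, 4], [2], [3]], Q = [[1, 3], [2], [4]].

So P = [[1, 4], [2], [3]], Q = [[1, 3], [2], [4]].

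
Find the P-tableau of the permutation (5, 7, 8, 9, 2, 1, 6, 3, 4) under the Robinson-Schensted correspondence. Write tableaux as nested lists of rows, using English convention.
Insert 5: appended to row 1. P = [[5]].
Insert 7: appended to row 1. P = [[5, 7]].
Insert 8: appended to row 1. P = [[5, 7, 8]].
Insert 9: appended to row 1. P = [[5, 7, 8, 9]].
Insert 2: 2 bumps 5 from row 1; 5 starts row 2. P = [[2, 7, 8, 9], [5]].
Insert 1: 1 bumps 2 from row 1; 2 bumps 5 from row 2; 5 starts row 3. P = [[1, 7, 8, 9], [2], [5]].
Insert 6: 6 bumps 7 from row 1; 7 appends to row 2. P = [[1, 6, 8, 9], [2, 7], [5]].
Insert 3: 3 bumps 6 from row 1; 6 bumps 7 from row 2; 7 appends to row 3. P = [[1, 3, 8, 9], [2, 6], [5, 7]].
Insert 4: 4 bumps 8 from row 1; 8 appends to row 2. P = [[1, 3, 4, 9], [2, 6, 8], [5, 7]].

So P = [[1, 3, 4, 9], [2, 6, 8], [5, 7]].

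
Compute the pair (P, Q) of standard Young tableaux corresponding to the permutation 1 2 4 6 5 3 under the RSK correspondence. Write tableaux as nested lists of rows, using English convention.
Insert each entry of the permutation into P by Schensted row insertion, recording in Q the position of each new cell.

Insert 1: appended to row 1. P = [[1]].
Insert 2: appended to row 1. P = [[1, 2]].
Insert 4: appended to row 1. P = [[1, 2, 4]].
Insert 6: appended to row 1. P = [[1, 2, 4, 6]].
Insert 5: 5 bumps 6 from row 1; 6 starts row 2. P = [[1, 2, 4, 5], [6]].
Insert 3: 3 bumps 4 from row 1; 4 bumps 6 from row 2; 6 starts row 3. P = [[1, 2, 3, 5], [4], [6]].

So P = [[1, 2, 3, 5], [4], [6]], Q = [[1, 2, 3, 4], [5], [6]].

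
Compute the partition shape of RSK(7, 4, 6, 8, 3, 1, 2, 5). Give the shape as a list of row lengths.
Row-insert each entry into an empty tableau.

After inserting 7: P = [[7]].
After inserting 4: P = [[4], [7]].
After inserting 6: P = [[4, 6], [7]].
After inserting 8: P = [[4, 6, 8], [7]].
After inserting 3: P = [[3, 6, 8], [4], [7]].
After inserting 1: P = [[1, 6, 8], [3], [4], [7]].
After inserting 2: P = [[1, 2, 8], [3, 6], [4], [7]].
After inserting 5: P = [[1, 2, 5], [3, 6, 8], [4], [7]].

The final insertion tableau P = [[1, 2, 5], [3, 6, 8], [4], [7]] has shape [3, 3, 1, 1].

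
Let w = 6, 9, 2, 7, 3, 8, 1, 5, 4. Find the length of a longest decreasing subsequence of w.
4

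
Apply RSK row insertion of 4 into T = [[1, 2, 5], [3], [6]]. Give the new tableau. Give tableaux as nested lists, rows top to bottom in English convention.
[[1, 2, 4], [3, 5], [6]]

In row 1, 4 replaces 5 (the leftmost entry greater than 4); 5 is bumped to row 2. 5 is appended to row 2. The new tableau is [[1, 2, 4], [3, 5], [6]].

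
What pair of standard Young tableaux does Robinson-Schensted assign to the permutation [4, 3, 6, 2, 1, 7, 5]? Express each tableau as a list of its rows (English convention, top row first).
Insert each entry of the permutation into P by Schensted row insertion, recording in Q the position of each new cell.

After inserting 4: P = [[4]].
After inserting 3: P = [[3], [4]].
After inserting 6: P = [[3, 6], [4]].
After inserting 2: P = [[2, 6], [3], [4]].
After inserting 1: P = [[1, 6], [2], [3], [4]].
After inserting 7: P = [[1, 6, 7], [2], [3], [4]].
After inserting 5: P = [[1, 5, 7], [2, 6], [3], [4]].

So P = [[1, 5, 7], [2, 6], [3], [4]], Q = [[1, 3, 6], [2, 7], [4], [5]].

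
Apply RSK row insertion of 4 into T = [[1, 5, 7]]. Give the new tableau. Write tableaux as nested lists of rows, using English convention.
In row 1, 4 replaces 5 (the leftmost entry greater than 4); 5 is bumped to row 2. 5 starts a new row 2. The new tableau is [[1, 4, 7], [5]].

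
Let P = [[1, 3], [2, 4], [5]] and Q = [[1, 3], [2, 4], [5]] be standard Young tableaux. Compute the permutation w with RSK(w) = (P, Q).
Reverse RSK: for i = n, n-1, ..., 1, locate i in Q, remove the corresponding corner cell from P, and reverse-bump its entry up through P; the value ejected from row 1 is w(i).

So w = 2 1 5 4 3.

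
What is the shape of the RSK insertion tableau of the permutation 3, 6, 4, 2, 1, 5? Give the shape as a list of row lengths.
[3, 1, 1, 1]

Row-insert each entry into an empty tableau.

After inserting 3: P = [[3]].
After inserting 6: P = [[3, 6]].
After inserting 4: P = [[3, 4], [6]].
After inserting 2: P = [[2, 4], [3], [6]].
After inserting 1: P = [[1, 4], [2], [3], [6]].
After inserting 5: P = [[1, 4, 5], [2], [3], [6]].

The final insertion tableau P = [[1, 4, 5], [2], [3], [6]] has shape [3, 1, 1, 1].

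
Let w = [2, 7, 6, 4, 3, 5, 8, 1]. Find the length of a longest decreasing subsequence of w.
5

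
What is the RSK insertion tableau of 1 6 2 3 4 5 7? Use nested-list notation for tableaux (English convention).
P = [[1, 2, 3, 4, 5, 7], [6]]

Insert 1: appended to row 1. P = [[1]].
Insert 6: appended to row 1. P = [[1, 6]].
Insert 2: 2 bumps 6 from row 1; 6 starts row 2. P = [[1, 2], [6]].
Insert 3: appended to row 1. P = [[1, 2, 3], [6]].
Insert 4: appended to row 1. P = [[1, 2, 3, 4], [6]].
Insert 5: appended to row 1. P = [[1, 2, 3, 4, 5], [6]].
Insert 7: appended to row 1. P = [[1, 2, 3, 4, 5, 7], [6]].

So P = [[1, 2, 3, 4, 5, 7], [6]].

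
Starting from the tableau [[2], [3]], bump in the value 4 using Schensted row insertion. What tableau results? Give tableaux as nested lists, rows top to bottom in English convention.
4 is larger than every entry of row 1, so it is appended to row 1. The new tableau is [[2, 4], [3]].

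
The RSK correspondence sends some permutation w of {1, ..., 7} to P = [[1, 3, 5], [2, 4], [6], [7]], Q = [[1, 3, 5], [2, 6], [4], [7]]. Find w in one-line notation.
7 2 4 1 6 5 3

Reverse the RSK construction: for i from n down to 1, find the cell of Q containing i, remove the entry at that cell from P, and reverse-bump it up through P; the value ejected from row 1 is w(i).

Step i=7: Q has 7 at row 4, column 1; remove 7 from row 4 of P and reverse-bump: 7 enters row 3 and ejects 6; 6 enters row 2 and ejects 4; 4 enters row 1 and ejects 3. So w(7) = 3. P is now [[1, 4, 5], [2, 6], [7]].
Step i=6: Q has 6 at row 2, column 2; remove 6 from row 2 of P and reverse-bump: 6 enters row 1 and ejects 5. So w(6) = 5. P is now [[1, 4, 6], [2], [7]].
Step i=5: Q has 5 at row 1, column 3; remove that cell from P, ejecting 6. So w(5) = 6. P is now [[1, 4], [2], [7]].
Step i=4: Q has 4 at row 3, column 1; remove 7 from row 3 of P and reverse-bump: 7 enters row 2 and ejects 2; 2 enters row 1 and ejects 1. So w(4) = 1. P is now [[2, 4], [7]].
Step i=3: Q has 3 at row 1, column 2; remove that cell from P, ejecting 4. So w(3) = 4. P is now [[2], [7]].
Step i=2: Q has 2 at row 2, column 1; remove 7 from row 2 of P and reverse-bump: 7 enters row 1 and ejects 2. So w(2) = 2. P is now [[7]].
Step i=1: Q has 1 at row 1, column 1; remove that cell from P, ejecting 7. So w(1) = 7. P is now [].

So w = 7 2 4 1 6 5 3.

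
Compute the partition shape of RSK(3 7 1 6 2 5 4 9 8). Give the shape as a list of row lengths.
Row-insert each entry into an empty tableau.

After inserting 3: P = [[3]].
After inserting 7: P = [[3, 7]].
After inserting 1: P = [[1, 7], [3]].
After inserting 6: P = [[1, 6], [3, 7]].
After inserting 2: P = [[1, 2], [3, 6], [7]].
After inserting 5: P = [[1, 2, 5], [3, 6], [7]].
After inserting 4: P = [[1, 2, 4], [3, 5], [6], [7]].
After inserting 9: P = [[1, 2, 4, 9], [3, 5], [6], [7]].
After inserting 8: P = [[1, 2, 4, 8], [3, 5, 9], [6], [7]].

The final insertion tableau P = [[1, 2, 4, 8], [3, 5, 9], [6], [7]] has shape [4, 3, 1, 1].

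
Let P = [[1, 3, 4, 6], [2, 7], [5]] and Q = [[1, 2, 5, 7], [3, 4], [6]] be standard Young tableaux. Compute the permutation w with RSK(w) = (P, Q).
Reverse the RSK construction: for i from n down to 1, find the cell of Q containing i, remove the entry at that cell from P, and reverse-bump it up through P; the value ejected from row 1 is w(i).

Step i=7: Q has 7 at row 1, column 4; remove that cell from P, ejecting 6. So w(7) = 6. P is now [[1, 3, 4], [2, 7], [5]].
Step i=6: Q has 6 at row 3, column 1; remove 5 from row 3 of P and reverse-bump: 5 enters row 2 and ejects 2; 2 enters row 1 and ejects 1. So w(6) = 1. P is now [[2, 3, 4], [5, 7]].
Step i=5: Q has 5 at row 1, column 3; remove that cell from P, ejecting 4. So w(5) = 4. P is now [[2, 3], [5, 7]].
Step i=4: Q has 4 at row 2, column 2; remove 7 from row 2 of P and reverse-bump: 7 enters row 1 and ejects 3. So w(4) = 3. P is now [[2, 7], [5]].
Step i=3: Q has 3 at row 2, column 1; remove 5 from row 2 of P and reverse-bump: 5 enters row 1 and ejects 2. So w(3) = 2. P is now [[5, 7]].
Step i=2: Q has 2 at row 1, column 2; remove that cell from P, ejecting 7. So w(2) = 7. P is now [[5]].
Step i=1: Q has 1 at row 1, column 1; remove that cell from P, ejecting 5. So w(1) = 5. P is now [].

So w = 5 7 2 3 4 1 6.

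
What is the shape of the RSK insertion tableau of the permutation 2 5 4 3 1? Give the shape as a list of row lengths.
[2, 1, 1, 1]

Row-insert each entry into an empty tableau.

After inserting 2: P = [[2]].
After inserting 5: P = [[2, 5]].
After inserting 4: P = [[2, 4], [5]].
After inserting 3: P = [[2, 3], [4], [5]].
After inserting 1: P = [[1, 3], [2], [4], [5]].

The final insertion tableau P = [[1, 3], [2], [4], [5]] has shape [2, 1, 1, 1].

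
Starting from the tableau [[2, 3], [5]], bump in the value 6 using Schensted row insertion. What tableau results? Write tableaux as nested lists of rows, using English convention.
6 is larger than every entry of row 1, so it is appended to row 1. The new tableau is [[2, 3, 6], [5]].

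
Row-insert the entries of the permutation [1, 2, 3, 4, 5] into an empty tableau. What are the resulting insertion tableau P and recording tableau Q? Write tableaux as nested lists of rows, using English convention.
Insert each entry of the permutation into P by Schensted row insertion, recording in Q the position of each new cell.

After inserting 1: P = [[1]].
After inserting 2: P = [[1, 2]].
After inserting 3: P = [[1, 2, 3]].
After inserting 4: P = [[1, 2, 3, 4]].
After inserting 5: P = [[1, 2, 3, 4, 5]].

So P = [[1, 2, 3, 4, 5]], Q = [[1, 2, 3, 4, 5]].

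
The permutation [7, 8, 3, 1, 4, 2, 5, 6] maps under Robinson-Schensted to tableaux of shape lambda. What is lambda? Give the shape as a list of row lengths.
Row-insert each entry into an empty tableau.

After inserting 7: P = [[7]].
After inserting 8: P = [[7, 8]].
After inserting 3: P = [[3, 8], [7]].
After inserting 1: P = [[1, 8], [3], [7]].
After inserting 4: P = [[1, 4], [3, 8], [7]].
After inserting 2: P = [[1, 2], [3, 4], [7, 8]].
After inserting 5: P = [[1, 2, 5], [3, 4], [7, 8]].
After inserting 6: P = [[1, 2, 5, 6], [3, 4], [7, 8]].

The final insertion tableau P = [[1, 2, 5, 6], [3, 4], [7, 8]] has shape [4, 2, 2].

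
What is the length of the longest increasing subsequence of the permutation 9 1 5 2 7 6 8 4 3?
4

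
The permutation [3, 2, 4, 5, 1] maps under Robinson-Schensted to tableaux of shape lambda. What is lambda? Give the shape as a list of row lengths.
[3, 1, 1]

Row-insert each entry into an empty tableau.

After inserting 3: P = [[3]].
After inserting 2: P = [[2], [3]].
After inserting 4: P = [[2, 4], [3]].
After inserting 5: P = [[2, 4, 5], [3]].
After inserting 1: P = [[1, 4, 5], [2], [3]].

The final insertion tableau P = [[1, 4, 5], [2], [3]] has shape [3, 1, 1].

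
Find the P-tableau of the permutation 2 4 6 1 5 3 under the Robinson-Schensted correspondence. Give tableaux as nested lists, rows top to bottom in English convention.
Insert 2: appended to row 1. P = [[2]].
Insert 4: appended to row 1. P = [[2, 4]].
Insert 6: appended to row 1. P = [[2, 4, 6]].
Insert 1: 1 bumps 2 from row 1; 2 starts row 2. P = [[1, 4, 6], [2]].
Insert 5: 5 bumps 6 from row 1; 6 appends to row 2. P = [[1, 4, 5], [2, 6]].
Insert 3: 3 bumps 4 from row 1; 4 bumps 6 from row 2; 6 starts row 3. P = [[1, 3, 5], [2, 4], [6]].

So P = [[1, 3, 5], [2, 4], [6]].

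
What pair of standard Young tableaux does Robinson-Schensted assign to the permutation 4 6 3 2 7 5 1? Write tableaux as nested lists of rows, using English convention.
P = [[1, 5, 7], [2, 6], [3], [4]], Q = [[1, 2, 5], [3, 6], [4], [7]]

Insert each entry of the permutation into P by Schensted row insertion, recording in Q the position of each new cell.

Insert 4: appended to row 1. P = [[4]], Q = [[1]].
Insert 6: appended to row 1. P = [[4, 6]], Q = [[1, 2]].
Insert 3: 3 bumps 4 from row 1; 4 starts row 2. P = [[3, 6], [4]], Q = [[1, 2], [3]].
Insert 2: 2 bumps 3 from row 1; 3 bumps 4 from row 2; 4 starts row 3. P = [[2, 6], [3], [4]], Q = [[1, 2], [3], [4]].
Insert 7: appended to row 1. P = [[2, 6, 7], [3], [4]], Q = [[1, 2, 5], [3], [4]].
Insert 5: 5 bumps 6 from row 1; 6 appends to row 2. P = [[2, 5, 7], [3, 6], [4]], Q = [[1, 2, 5], [3, 6], [4]].
Insert 1: 1 bumps 2 from row 1; 2 bumps 3 from row 2; 3 bumps 4 from row 3; 4 starts row 4. P = [[1, 5, 7], [2, 6], [3], [4]], Q = [[1, 2, 5], [3, 6], [4], [7]].

So P = [[1, 5, 7], [2, 6], [3], [4]], Q = [[1, 2, 5], [3, 6], [4], [7]].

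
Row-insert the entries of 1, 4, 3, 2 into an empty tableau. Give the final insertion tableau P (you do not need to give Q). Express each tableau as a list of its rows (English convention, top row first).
P = [[1, 2], [3], [4]]

Insert 1: appended to row 1. P = [[1]].
Insert 4: appended to row 1. P = [[1, 4]].
Insert 3: 3 bumps 4 from row 1; 4 starts row 2. P = [[1, 3], [4]].
Insert 2: 2 bumps 3 from row 1; 3 bumps 4 from row 2; 4 starts row 3. P = [[1, 2], [3], [4]].

So P = [[1, 2], [3], [4]].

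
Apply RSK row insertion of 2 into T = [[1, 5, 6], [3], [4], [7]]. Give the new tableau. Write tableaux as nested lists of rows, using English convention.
[[1, 2, 6], [3, 5], [4], [7]]

In row 1, 2 replaces 5 (the leftmost entry greater than 2); 5 is bumped to row 2. 5 is appended to row 2. The new tableau is [[1, 2, 6], [3, 5], [4], [7]].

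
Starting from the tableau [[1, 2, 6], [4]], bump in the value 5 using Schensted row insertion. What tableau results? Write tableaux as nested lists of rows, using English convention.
In row 1, 5 replaces 6 (the leftmost entry greater than 5); 6 is bumped to row 2. 6 is appended to row 2. The new tableau is [[1, 2, 5], [4, 6]].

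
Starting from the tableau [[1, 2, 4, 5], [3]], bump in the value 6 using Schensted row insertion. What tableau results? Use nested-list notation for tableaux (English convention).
6 is larger than every entry of row 1, so it is appended to row 1. The new tableau is [[1, 2, 4, 5, 6], [3]].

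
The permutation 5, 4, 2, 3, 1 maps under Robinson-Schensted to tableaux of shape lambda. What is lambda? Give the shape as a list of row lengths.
Row-insert each entry into an empty tableau.

After inserting 5: P = [[5]].
After inserting 4: P = [[4], [5]].
After inserting 2: P = [[2], [4], [5]].
After inserting 3: P = [[2, 3], [4], [5]].
After inserting 1: P = [[1, 3], [2], [4], [5]].

The final insertion tableau P = [[1, 3], [2], [4], [5]] has shape [2, 1, 1, 1].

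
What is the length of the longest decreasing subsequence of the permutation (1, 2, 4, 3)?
2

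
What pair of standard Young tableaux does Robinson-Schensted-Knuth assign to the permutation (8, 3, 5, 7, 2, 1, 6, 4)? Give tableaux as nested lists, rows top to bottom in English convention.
P = [[1, 4, 6], [2, 5], [3, 7], [8]], Q = [[1, 3, 4], [2, 7], [5, 8], [6]]

Insert each entry of the permutation into P by Schensted row insertion, recording in Q the position of each new cell.

Insert 8: appended to row 1. P = [[8]].
Insert 3: 3 bumps 8 from row 1; 8 starts row 2. P = [[3], [8]].
Insert 5: appended to row 1. P = [[3, 5], [8]].
Insert 7: appended to row 1. P = [[3, 5, 7], [8]].
Insert 2: 2 bumps 3 from row 1; 3 bumps 8 from row 2; 8 starts row 3. P = [[2, 5, 7], [3], [8]].
Insert 1: 1 bumps 2 from row 1; 2 bumps 3 from row 2; 3 bumps 8 from row 3; 8 starts row 4. P = [[1, 5, 7], [2], [3], [8]].
Insert 6: 6 bumps 7 from row 1; 7 appends to row 2. P = [[1, 5, 6], [2, 7], [3], [8]].
Insert 4: 4 bumps 5 from row 1; 5 bumps 7 from row 2; 7 appends to row 3. P = [[1, 4, 6], [2, 5], [3, 7], [8]].

So P = [[1, 4, 6], [2, 5], [3, 7], [8]], Q = [[1, 3, 4], [2, 7], [5, 8], [6]].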